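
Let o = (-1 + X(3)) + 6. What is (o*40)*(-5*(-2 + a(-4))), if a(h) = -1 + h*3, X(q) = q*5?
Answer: 60000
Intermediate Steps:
X(q) = 5*q
a(h) = -1 + 3*h
o = 20 (o = (-1 + 5*3) + 6 = (-1 + 15) + 6 = 14 + 6 = 20)
(o*40)*(-5*(-2 + a(-4))) = (20*40)*(-5*(-2 + (-1 + 3*(-4)))) = 800*(-5*(-2 + (-1 - 12))) = 800*(-5*(-2 - 13)) = 800*(-5*(-15)) = 800*75 = 60000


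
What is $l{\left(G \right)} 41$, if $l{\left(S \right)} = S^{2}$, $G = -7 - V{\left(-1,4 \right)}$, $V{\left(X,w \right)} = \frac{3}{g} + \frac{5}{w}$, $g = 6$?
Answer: $\frac{50225}{16} \approx 3139.1$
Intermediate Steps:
$V{\left(X,w \right)} = \frac{1}{2} + \frac{5}{w}$ ($V{\left(X,w \right)} = \frac{3}{6} + \frac{5}{w} = 3 \cdot \frac{1}{6} + \frac{5}{w} = \frac{1}{2} + \frac{5}{w}$)
$G = - \frac{35}{4}$ ($G = -7 - \frac{10 + 4}{2 \cdot 4} = -7 - \frac{1}{2} \cdot \frac{1}{4} \cdot 14 = -7 - \frac{7}{4} = - \frac{35}{4} \approx -8.75$)
$l{\left(G \right)} 41 = \left(- \frac{35}{4}\right)^{2} \cdot 41 = \frac{1225}{16} \cdot 41 = \frac{50225}{16}$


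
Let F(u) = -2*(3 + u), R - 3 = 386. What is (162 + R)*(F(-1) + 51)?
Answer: 25897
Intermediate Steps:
R = 389 (R = 3 + 386 = 389)
F(u) = -6 - 2*u
(162 + R)*(F(-1) + 51) = (162 + 389)*((-6 - 2*(-1)) + 51) = 551*((-6 + 2) + 51) = 551*(-4 + 51) = 551*47 = 25897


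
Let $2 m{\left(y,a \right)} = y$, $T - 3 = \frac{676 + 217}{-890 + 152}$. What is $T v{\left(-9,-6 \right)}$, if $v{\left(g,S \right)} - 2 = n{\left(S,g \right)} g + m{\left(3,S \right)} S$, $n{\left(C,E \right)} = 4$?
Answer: $- \frac{56803}{738} \approx -76.969$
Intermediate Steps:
$T = \frac{1321}{738}$ ($T = 3 + \frac{676 + 217}{-890 + 152} = 3 + \frac{893}{-738} = 3 + 893 \left(- \frac{1}{738}\right) = 3 - \frac{893}{738} = \frac{1321}{738} \approx 1.79$)
$m{\left(y,a \right)} = \frac{y}{2}$
$v{\left(g,S \right)} = 2 + 4 g + \frac{3 S}{2}$ ($v{\left(g,S \right)} = 2 + \left(4 g + \frac{1}{2} \cdot 3 S\right) = 2 + \left(4 g + \frac{3 S}{2}\right) = 2 + 4 g + \frac{3 S}{2}$)
$T v{\left(-9,-6 \right)} = \frac{1321 \left(2 + 4 \left(-9\right) + \frac{3}{2} \left(-6\right)\right)}{738} = \frac{1321 \left(2 - 36 - 9\right)}{738} = \frac{1321}{738} \left(-43\right) = - \frac{56803}{738}$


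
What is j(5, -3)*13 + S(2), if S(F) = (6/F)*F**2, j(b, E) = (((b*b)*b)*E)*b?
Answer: -24363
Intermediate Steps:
j(b, E) = E*b**4 (j(b, E) = ((b**2*b)*E)*b = (b**3*E)*b = (E*b**3)*b = E*b**4)
S(F) = 6*F
j(5, -3)*13 + S(2) = -3*5**4*13 + 6*2 = -3*625*13 + 12 = -1875*13 + 12 = -24375 + 12 = -24363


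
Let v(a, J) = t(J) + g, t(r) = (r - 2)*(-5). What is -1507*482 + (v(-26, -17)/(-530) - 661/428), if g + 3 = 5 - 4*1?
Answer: -82385534147/113420 ≈ -7.2638e+5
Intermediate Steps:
g = -2 (g = -3 + (5 - 4*1) = -3 + (5 - 4) = -3 + 1 = -2)
t(r) = 10 - 5*r (t(r) = (-2 + r)*(-5) = 10 - 5*r)
v(a, J) = 8 - 5*J (v(a, J) = (10 - 5*J) - 2 = 8 - 5*J)
-1507*482 + (v(-26, -17)/(-530) - 661/428) = -1507*482 + ((8 - 5*(-17))/(-530) - 661/428) = -726374 + ((8 + 85)*(-1/530) - 661*1/428) = -726374 + (93*(-1/530) - 661/428) = -726374 + (-93/530 - 661/428) = -726374 - 195067/113420 = -82385534147/113420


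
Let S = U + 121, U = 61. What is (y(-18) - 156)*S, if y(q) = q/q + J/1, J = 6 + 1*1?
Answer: -26936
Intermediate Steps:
S = 182 (S = 61 + 121 = 182)
J = 7 (J = 6 + 1 = 7)
y(q) = 8 (y(q) = q/q + 7/1 = 1 + 7*1 = 1 + 7 = 8)
(y(-18) - 156)*S = (8 - 156)*182 = -148*182 = -26936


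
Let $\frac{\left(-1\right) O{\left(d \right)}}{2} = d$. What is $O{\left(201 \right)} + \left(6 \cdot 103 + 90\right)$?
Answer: $306$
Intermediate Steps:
$O{\left(d \right)} = - 2 d$
$O{\left(201 \right)} + \left(6 \cdot 103 + 90\right) = \left(-2\right) 201 + \left(6 \cdot 103 + 90\right) = -402 + \left(618 + 90\right) = -402 + 708 = 306$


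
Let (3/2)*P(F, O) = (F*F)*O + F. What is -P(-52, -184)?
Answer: 995176/3 ≈ 3.3173e+5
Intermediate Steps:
P(F, O) = 2*F/3 + 2*O*F**2/3 (P(F, O) = 2*((F*F)*O + F)/3 = 2*(F**2*O + F)/3 = 2*(O*F**2 + F)/3 = 2*(F + O*F**2)/3 = 2*F/3 + 2*O*F**2/3)
-P(-52, -184) = -2*(-52)*(1 - 52*(-184))/3 = -2*(-52)*(1 + 9568)/3 = -2*(-52)*9569/3 = -1*(-995176/3) = 995176/3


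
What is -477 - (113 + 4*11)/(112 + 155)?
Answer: -127516/267 ≈ -477.59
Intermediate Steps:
-477 - (113 + 4*11)/(112 + 155) = -477 - (113 + 44)/267 = -477 - 157/267 = -127516/267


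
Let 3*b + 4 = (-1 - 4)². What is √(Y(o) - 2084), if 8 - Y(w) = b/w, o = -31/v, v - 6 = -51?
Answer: I*√2004801/31 ≈ 45.674*I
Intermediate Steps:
v = -45 (v = 6 - 51 = -45)
o = 31/45 (o = -31/(-45) = -31*(-1/45) = 31/45 ≈ 0.68889)
b = 7 (b = -4/3 + (-1 - 4)²/3 = -4/3 + (⅓)*(-5)² = -4/3 + (⅓)*25 = -4/3 + 25/3 = 7)
Y(w) = 8 - 7/w
√(Y(o) - 2084) = √((8 - 7/31/45) - 2084) = √((8 - 7*45/31) - 2084) = √((8 - 315/31) - 2084) = √(-67/31 - 2084) = √(-64671/31) = I*√2004801/31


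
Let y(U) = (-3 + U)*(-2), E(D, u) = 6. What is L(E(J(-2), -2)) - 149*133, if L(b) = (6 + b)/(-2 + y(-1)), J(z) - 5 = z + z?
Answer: -19815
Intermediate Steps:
J(z) = 5 + 2*z (J(z) = 5 + (z + z) = 5 + 2*z)
y(U) = 6 - 2*U
L(b) = 1 + b/6 (L(b) = (6 + b)/(-2 + (6 - 2*(-1))) = (6 + b)/(-2 + (6 + 2)) = (6 + b)/(-2 + 8) = (6 + b)/6 = (6 + b)*(⅙) = 1 + b/6)
L(E(J(-2), -2)) - 149*133 = (1 + (⅙)*6) - 149*133 = (1 + 1) - 19817 = 2 - 19817 = -19815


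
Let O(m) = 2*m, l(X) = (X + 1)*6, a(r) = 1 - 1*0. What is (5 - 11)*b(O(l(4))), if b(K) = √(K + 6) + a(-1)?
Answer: -6 - 6*√66 ≈ -54.744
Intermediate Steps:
a(r) = 1 (a(r) = 1 + 0 = 1)
l(X) = 6 + 6*X (l(X) = (1 + X)*6 = 6 + 6*X)
b(K) = 1 + √(6 + K) (b(K) = √(K + 6) + 1 = √(6 + K) + 1 = 1 + √(6 + K))
(5 - 11)*b(O(l(4))) = (5 - 11)*(1 + √(6 + 2*(6 + 6*4))) = -6*(1 + √(6 + 2*(6 + 24))) = -6*(1 + √(6 + 2*30)) = -6*(1 + √(6 + 60)) = -6*(1 + √66) = -6 - 6*√66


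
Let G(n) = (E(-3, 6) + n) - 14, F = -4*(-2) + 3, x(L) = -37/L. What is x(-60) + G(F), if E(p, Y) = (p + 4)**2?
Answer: -83/60 ≈ -1.3833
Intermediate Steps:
E(p, Y) = (4 + p)**2
F = 11 (F = 8 + 3 = 11)
G(n) = -13 + n (G(n) = ((4 - 3)**2 + n) - 14 = (1**2 + n) - 14 = (1 + n) - 14 = -13 + n)
x(-60) + G(F) = -37/(-60) + (-13 + 11) = -37*(-1/60) - 2 = 37/60 - 2 = -83/60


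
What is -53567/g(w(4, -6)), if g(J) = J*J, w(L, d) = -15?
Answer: -53567/225 ≈ -238.08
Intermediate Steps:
g(J) = J**2
-53567/g(w(4, -6)) = -53567/((-15)**2) = -53567/225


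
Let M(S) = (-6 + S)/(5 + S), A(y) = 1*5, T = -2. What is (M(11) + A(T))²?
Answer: 7225/256 ≈ 28.223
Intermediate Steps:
A(y) = 5
M(S) = (-6 + S)/(5 + S)
(M(11) + A(T))² = ((-6 + 11)/(5 + 11) + 5)² = (5/16 + 5)² = (85/16)² = 7225/256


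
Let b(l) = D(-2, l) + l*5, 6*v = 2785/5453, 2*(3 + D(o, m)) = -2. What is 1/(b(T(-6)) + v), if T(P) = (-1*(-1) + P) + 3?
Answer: -32718/455267 ≈ -0.071866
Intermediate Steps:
T(P) = 4 + P (T(P) = (1 + P) + 3 = 4 + P)
D(o, m) = -4 (D(o, m) = -3 + (½)*(-2) = -3 - 1 = -4)
v = 2785/32718 (v = (2785/5453)/6 = (2785*(1/5453))/6 = (⅙)*(2785/5453) = 2785/32718 ≈ 0.085121)
b(l) = -4 + 5*l (b(l) = -4 + l*5 = -4 + 5*l)
1/(b(T(-6)) + v) = 1/((-4 + 5*(4 - 6)) + 2785/32718) = 1/((-4 + 5*(-2)) + 2785/32718) = 1/((-4 - 10) + 2785/32718) = 1/(-14 + 2785/32718) = 1/(-455267/32718) = -32718/455267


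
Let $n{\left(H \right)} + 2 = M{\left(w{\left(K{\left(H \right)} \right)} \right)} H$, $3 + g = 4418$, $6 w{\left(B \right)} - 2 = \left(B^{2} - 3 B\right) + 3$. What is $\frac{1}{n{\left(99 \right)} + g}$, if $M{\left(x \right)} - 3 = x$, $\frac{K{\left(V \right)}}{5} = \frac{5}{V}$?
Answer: $\frac{594}{2839945} \approx 0.00020916$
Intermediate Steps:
$K{\left(V \right)} = \frac{25}{V}$ ($K{\left(V \right)} = 5 \frac{5}{V} = \frac{25}{V}$)
$w{\left(B \right)} = \frac{5}{6} - \frac{B}{2} + \frac{B^{2}}{6}$ ($w{\left(B \right)} = \frac{1}{3} + \frac{\left(B^{2} - 3 B\right) + 3}{6} = \frac{1}{3} + \frac{3 + B^{2} - 3 B}{6} = \frac{1}{3} + \left(\frac{1}{2} - \frac{B}{2} + \frac{B^{2}}{6}\right) = \frac{5}{6} - \frac{B}{2} + \frac{B^{2}}{6}$)
$M{\left(x \right)} = 3 + x$
$g = 4415$ ($g = -3 + 4418 = 4415$)
$n{\left(H \right)} = -2 + H \left(\frac{23}{6} - \frac{25}{2 H} + \frac{625}{6 H^{2}}\right)$ ($n{\left(H \right)} = -2 + \left(3 + \left(\frac{5}{6} - \frac{25 \frac{1}{H}}{2} + \frac{\left(\frac{25}{H}\right)^{2}}{6}\right)\right) H = -2 + \left(3 + \left(\frac{5}{6} - \frac{25}{2 H} + \frac{625 \frac{1}{H^{2}}}{6}\right)\right) H = -2 + \left(3 + \left(\frac{5}{6} - \frac{25}{2 H} + \frac{625}{6 H^{2}}\right)\right) H = -2 + \left(\frac{23}{6} - \frac{25}{2 H} + \frac{625}{6 H^{2}}\right) H = -2 + H \left(\frac{23}{6} - \frac{25}{2 H} + \frac{625}{6 H^{2}}\right)$)
$\frac{1}{n{\left(99 \right)} + g} = \frac{1}{\frac{625 - 8613 + 23 \cdot 99^{2}}{6 \cdot 99} + 4415} = \frac{1}{\frac{1}{6} \cdot \frac{1}{99} \left(625 - 8613 + 23 \cdot 9801\right) + 4415} = \frac{1}{\frac{1}{6} \cdot \frac{1}{99} \left(625 - 8613 + 225423\right) + 4415} = \frac{1}{\frac{1}{6} \cdot \frac{1}{99} \cdot 217435 + 4415} = \frac{1}{\frac{217435}{594} + 4415} = \frac{1}{\frac{2839945}{594}} = \frac{594}{2839945}$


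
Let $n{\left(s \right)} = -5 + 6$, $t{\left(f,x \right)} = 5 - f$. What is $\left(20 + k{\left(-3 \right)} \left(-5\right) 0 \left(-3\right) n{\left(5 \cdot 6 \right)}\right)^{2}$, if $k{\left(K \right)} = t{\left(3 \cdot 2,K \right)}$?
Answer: $400$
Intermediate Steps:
$k{\left(K \right)} = -1$ ($k{\left(K \right)} = 5 - 3 \cdot 2 = 5 - 6 = -1$)
$n{\left(s \right)} = 1$
$\left(20 + k{\left(-3 \right)} \left(-5\right) 0 \left(-3\right) n{\left(5 \cdot 6 \right)}\right)^{2} = \left(20 + - \left(-5\right) 0 \left(-3\right) 1\right)^{2} = \left(20 + - 0 \left(-3\right) 1\right)^{2} = \left(20 + \left(-1\right) 0 \cdot 1\right)^{2} = \left(20 + 0 \cdot 1\right)^{2} = \left(20 + 0\right)^{2} = 20^{2} = 400$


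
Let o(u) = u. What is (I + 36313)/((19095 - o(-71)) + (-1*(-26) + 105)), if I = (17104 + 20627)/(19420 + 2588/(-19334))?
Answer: 2272490423125/1207553810754 ≈ 1.8819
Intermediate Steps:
I = 121581859/62577282 (I = 37731/(19420 + 2588*(-1/19334)) = 37731/(19420 - 1294/9667) = 37731/(187731846/9667) = 37731*(9667/187731846) = 121581859/62577282 ≈ 1.9429)
(I + 36313)/((19095 - o(-71)) + (-1*(-26) + 105)) = (121581859/62577282 + 36313)/((19095 - 1*(-71)) + (-1*(-26) + 105)) = 2272490423125/(62577282*((19095 + 71) + (26 + 105))) = 2272490423125/(62577282*(19166 + 131)) = (2272490423125/62577282)/19297 = (2272490423125/62577282)*(1/19297) = 2272490423125/1207553810754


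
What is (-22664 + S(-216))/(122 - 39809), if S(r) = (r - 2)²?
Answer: -24860/39687 ≈ -0.62640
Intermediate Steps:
S(r) = (-2 + r)²
(-22664 + S(-216))/(122 - 39809) = (-22664 + (-2 - 216)²)/(122 - 39809) = (-22664 + (-218)²)/(-39687) = (-22664 + 47524)*(-1/39687) = 24860*(-1/39687) = -24860/39687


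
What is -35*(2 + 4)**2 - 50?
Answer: -1310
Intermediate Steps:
-35*(2 + 4)**2 - 50 = -35*6**2 - 50 = -35*36 - 50 = -1260 - 50 = -1310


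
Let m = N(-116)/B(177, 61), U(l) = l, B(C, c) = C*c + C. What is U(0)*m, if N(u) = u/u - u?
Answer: 0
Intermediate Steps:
B(C, c) = C + C*c
N(u) = 1 - u
m = 39/3658 (m = (1 - 1*(-116))/((177*(1 + 61))) = (1 + 116)/((177*62)) = 117/10974 = 117*(1/10974) = 39/3658 ≈ 0.010662)
U(0)*m = 0*(39/3658) = 0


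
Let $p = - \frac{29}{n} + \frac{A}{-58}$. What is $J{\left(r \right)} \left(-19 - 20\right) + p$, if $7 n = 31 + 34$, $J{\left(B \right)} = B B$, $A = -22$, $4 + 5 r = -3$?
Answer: $- \frac{746307}{9425} \approx -79.184$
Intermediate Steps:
$r = - \frac{7}{5}$ ($r = - \frac{4}{5} + \frac{1}{5} \left(-3\right) = - \frac{4}{5} - \frac{3}{5} = - \frac{7}{5} \approx -1.4$)
$J{\left(B \right)} = B^{2}$
$n = \frac{65}{7}$ ($n = \frac{31 + 34}{7} = \frac{1}{7} \cdot 65 = \frac{65}{7} \approx 9.2857$)
$p = - \frac{5172}{1885}$ ($p = - \frac{29}{\frac{65}{7}} - \frac{22}{-58} = \left(-29\right) \frac{7}{65} - - \frac{11}{29} = - \frac{203}{65} + \frac{11}{29} = - \frac{5172}{1885} \approx -2.7438$)
$J{\left(r \right)} \left(-19 - 20\right) + p = \left(- \frac{7}{5}\right)^{2} \left(-19 - 20\right) - \frac{5172}{1885} = \frac{49}{25} \left(-39\right) - \frac{5172}{1885} = - \frac{1911}{25} - \frac{5172}{1885} = - \frac{746307}{9425}$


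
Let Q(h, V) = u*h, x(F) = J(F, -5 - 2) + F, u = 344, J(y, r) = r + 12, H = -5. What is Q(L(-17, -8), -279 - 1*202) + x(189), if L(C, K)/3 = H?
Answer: -4966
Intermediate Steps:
J(y, r) = 12 + r
L(C, K) = -15 (L(C, K) = 3*(-5) = -15)
x(F) = 5 + F (x(F) = (12 + (-5 - 2)) + F = (12 - 7) + F = 5 + F)
Q(h, V) = 344*h
Q(L(-17, -8), -279 - 1*202) + x(189) = 344*(-15) + (5 + 189) = -5160 + 194 = -4966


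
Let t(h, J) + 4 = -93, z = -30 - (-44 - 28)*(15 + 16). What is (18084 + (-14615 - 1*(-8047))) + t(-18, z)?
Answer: 11419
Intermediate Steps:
z = 2202 (z = -30 - (-72)*31 = -30 - 1*(-2232) = -30 + 2232 = 2202)
t(h, J) = -97 (t(h, J) = -4 - 93 = -97)
(18084 + (-14615 - 1*(-8047))) + t(-18, z) = (18084 + (-14615 - 1*(-8047))) - 97 = (18084 + (-14615 + 8047)) - 97 = (18084 - 6568) - 97 = 11516 - 97 = 11419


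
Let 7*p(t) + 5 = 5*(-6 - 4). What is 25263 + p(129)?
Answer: 176786/7 ≈ 25255.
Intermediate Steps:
p(t) = -55/7 (p(t) = -5/7 + (5*(-6 - 4))/7 = -5/7 + (5*(-10))/7 = -5/7 + (⅐)*(-50) = -5/7 - 50/7 = -55/7)
25263 + p(129) = 25263 - 55/7 = 176786/7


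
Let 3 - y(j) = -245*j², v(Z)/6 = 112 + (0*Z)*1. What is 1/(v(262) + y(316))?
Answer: 1/24465395 ≈ 4.0874e-8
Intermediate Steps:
v(Z) = 672 (v(Z) = 6*(112 + (0*Z)*1) = 6*(112 + 0*1) = 6*(112 + 0) = 6*112 = 672)
y(j) = 3 + 245*j² (y(j) = 3 - (-245)*j² = 3 + 245*j²)
1/(v(262) + y(316)) = 1/(672 + (3 + 245*316²)) = 1/(672 + (3 + 245*99856)) = 1/(672 + (3 + 24464720)) = 1/(672 + 24464723) = 1/24465395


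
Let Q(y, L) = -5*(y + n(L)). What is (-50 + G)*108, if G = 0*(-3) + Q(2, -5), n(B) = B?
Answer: -3780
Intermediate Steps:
Q(y, L) = -5*L - 5*y (Q(y, L) = -5*(y + L) = -5*(L + y) = -5*L - 5*y)
G = 15 (G = 0*(-3) + (-5*(-5) - 5*2) = 0 + (25 - 10) = 0 + 15 = 15)
(-50 + G)*108 = (-50 + 15)*108 = -35*108 = -3780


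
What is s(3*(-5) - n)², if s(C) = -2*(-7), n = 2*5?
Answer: 196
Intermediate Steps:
n = 10
s(C) = 14
s(3*(-5) - n)² = 14² = 196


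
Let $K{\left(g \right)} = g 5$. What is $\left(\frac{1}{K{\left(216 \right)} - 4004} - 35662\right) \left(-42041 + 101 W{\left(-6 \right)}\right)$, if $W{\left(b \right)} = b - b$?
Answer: $\frac{257873778897}{172} \approx 1.4993 \cdot 10^{9}$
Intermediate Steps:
$W{\left(b \right)} = 0$
$K{\left(g \right)} = 5 g$
$\left(\frac{1}{K{\left(216 \right)} - 4004} - 35662\right) \left(-42041 + 101 W{\left(-6 \right)}\right) = \left(\frac{1}{5 \cdot 216 - 4004} - 35662\right) \left(-42041 + 101 \cdot 0\right) = \left(\frac{1}{1080 - 4004} - 35662\right) \left(-42041 + 0\right) = \left(\frac{1}{-2924} - 35662\right) \left(-42041\right) = \left(- \frac{1}{2924} - 35662\right) \left(-42041\right) = \left(- \frac{104275689}{2924}\right) \left(-42041\right) = \frac{257873778897}{172}$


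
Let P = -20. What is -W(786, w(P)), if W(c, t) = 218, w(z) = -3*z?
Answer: -218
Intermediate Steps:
-W(786, w(P)) = -1*218 = -218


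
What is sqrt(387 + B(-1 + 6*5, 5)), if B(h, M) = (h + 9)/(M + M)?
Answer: sqrt(9770)/5 ≈ 19.769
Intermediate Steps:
B(h, M) = (9 + h)/(2*M) (B(h, M) = (9 + h)/((2*M)) = (9 + h)*(1/(2*M)) = (9 + h)/(2*M))
sqrt(387 + B(-1 + 6*5, 5)) = sqrt(387 + (1/2)*(9 + (-1 + 6*5))/5) = sqrt(387 + (1/2)*(1/5)*(9 + (-1 + 30))) = sqrt(387 + (1/2)*(1/5)*(9 + 29)) = sqrt(387 + (1/2)*(1/5)*38) = sqrt(387 + 19/5) = sqrt(1954/5) = sqrt(9770)/5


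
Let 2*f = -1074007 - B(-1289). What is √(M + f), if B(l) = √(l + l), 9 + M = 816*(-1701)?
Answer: √(-7700114 - 2*I*√2578)/2 ≈ 0.0091488 - 1387.5*I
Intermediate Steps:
M = -1388025 (M = -9 + 816*(-1701) = -9 - 1388016 = -1388025)
B(l) = √2*√l (B(l) = √(2*l) = √2*√l)
f = -1074007/2 - I*√2578/2 (f = (-1074007 - √2*√(-1289))/2 = (-1074007 - √2*I*√1289)/2 = (-1074007 - I*√2578)/2 = -1074007/2 - I*√2578/2 ≈ -5.37e+5 - 25.387*I)
√(M + f) = √(-1388025 + (-1074007/2 - I*√2578/2)) = √(-3850057/2 - I*√2578/2)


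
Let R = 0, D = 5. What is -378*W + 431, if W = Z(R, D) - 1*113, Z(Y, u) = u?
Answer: 41255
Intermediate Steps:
W = -108 (W = 5 - 1*113 = 5 - 113 = -108)
-378*W + 431 = -378*(-108) + 431 = 40824 + 431 = 41255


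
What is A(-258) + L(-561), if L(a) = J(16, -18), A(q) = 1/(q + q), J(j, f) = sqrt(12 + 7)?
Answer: -1/516 + sqrt(19) ≈ 4.3570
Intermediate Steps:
J(j, f) = sqrt(19)
A(q) = 1/(2*q)
L(a) = sqrt(19)
A(-258) + L(-561) = (1/2)/(-258) + sqrt(19) = (1/2)*(-1/258) + sqrt(19) = -1/516 + sqrt(19)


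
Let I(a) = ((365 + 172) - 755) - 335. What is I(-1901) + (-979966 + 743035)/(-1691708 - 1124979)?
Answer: -1557390980/2816687 ≈ -552.92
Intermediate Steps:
I(a) = -553 (I(a) = (537 - 755) - 335 = -218 - 335 = -553)
I(-1901) + (-979966 + 743035)/(-1691708 - 1124979) = -553 + (-979966 + 743035)/(-1691708 - 1124979) = -553 - 236931/(-2816687) = -553 - 236931*(-1/2816687) = -553 + 236931/2816687 = -1557390980/2816687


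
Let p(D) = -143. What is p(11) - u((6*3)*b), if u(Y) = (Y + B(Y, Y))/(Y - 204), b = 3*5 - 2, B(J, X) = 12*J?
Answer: -1222/5 ≈ -244.40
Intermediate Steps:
b = 13 (b = 15 - 2 = 13)
u(Y) = 13*Y/(-204 + Y) (u(Y) = (Y + 12*Y)/(Y - 204) = (13*Y)/(-204 + Y) = 13*Y/(-204 + Y))
p(11) - u((6*3)*b) = -143 - 13*(6*3)*13/(-204 + (6*3)*13) = -143 - 13*18*13/(-204 + 18*13) = -143 - 13*234/(-204 + 234) = -143 - 13*234/30 = -143 - 1*507/5 = -143 - 507/5 = -1222/5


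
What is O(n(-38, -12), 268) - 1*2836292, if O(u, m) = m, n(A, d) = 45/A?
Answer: -2836024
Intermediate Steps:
O(n(-38, -12), 268) - 1*2836292 = 268 - 1*2836292 = 268 - 2836292 = -2836024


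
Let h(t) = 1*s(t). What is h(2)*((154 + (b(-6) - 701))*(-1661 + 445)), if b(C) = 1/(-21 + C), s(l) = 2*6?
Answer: 71841280/9 ≈ 7.9824e+6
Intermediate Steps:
s(l) = 12
h(t) = 12 (h(t) = 1*12 = 12)
h(2)*((154 + (b(-6) - 701))*(-1661 + 445)) = 12*((154 + (1/(-21 - 6) - 701))*(-1661 + 445)) = 12*((154 + (1/(-27) - 701))*(-1216)) = 12*((154 + (-1/27 - 701))*(-1216)) = 12*((154 - 18928/27)*(-1216)) = 12*(-14770/27*(-1216)) = 12*(17960320/27) = 71841280/9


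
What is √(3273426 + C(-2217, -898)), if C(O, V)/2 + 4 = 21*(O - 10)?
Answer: 2*√794971 ≈ 1783.2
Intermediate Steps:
C(O, V) = -428 + 42*O (C(O, V) = -8 + 2*(21*(O - 10)) = -8 + 2*(21*(-10 + O)) = -8 + 2*(-210 + 21*O) = -8 + (-420 + 42*O) = -428 + 42*O)
√(3273426 + C(-2217, -898)) = √(3273426 + (-428 + 42*(-2217))) = √(3273426 + (-428 - 93114)) = √(3273426 - 93542) = √3179884 = 2*√794971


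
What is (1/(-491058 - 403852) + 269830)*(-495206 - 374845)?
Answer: -210094316961960249/894910 ≈ -2.3477e+11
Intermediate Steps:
(1/(-491058 - 403852) + 269830)*(-495206 - 374845) = (1/(-894910) + 269830)*(-870051) = (-1/894910 + 269830)*(-870051) = (241473565299/894910)*(-870051) = -210094316961960249/894910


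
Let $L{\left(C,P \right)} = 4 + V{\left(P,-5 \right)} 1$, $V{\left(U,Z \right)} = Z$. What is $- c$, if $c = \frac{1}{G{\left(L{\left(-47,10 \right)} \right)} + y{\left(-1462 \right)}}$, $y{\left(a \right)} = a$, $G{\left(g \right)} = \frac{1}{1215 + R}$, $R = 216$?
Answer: $\frac{1431}{2092121} \approx 0.00068399$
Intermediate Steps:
$L{\left(C,P \right)} = -1$ ($L{\left(C,P \right)} = 4 - 5 = -1$)
$G{\left(g \right)} = \frac{1}{1431}$ ($G{\left(g \right)} = \frac{1}{1215 + 216} = \frac{1}{1431}$)
$c = - \frac{1431}{2092121}$ ($c = \frac{1}{\frac{1}{1431} - 1462} = \frac{1}{- \frac{2092121}{1431}} = - \frac{1431}{2092121} \approx -0.00068399$)
$- c = \left(-1\right) \left(- \frac{1431}{2092121}\right) = \frac{1431}{2092121}$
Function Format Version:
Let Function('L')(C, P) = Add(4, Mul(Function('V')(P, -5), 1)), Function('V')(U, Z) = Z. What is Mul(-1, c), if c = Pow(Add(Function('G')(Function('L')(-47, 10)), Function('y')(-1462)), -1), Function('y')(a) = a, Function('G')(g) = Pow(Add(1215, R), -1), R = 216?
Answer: Rational(1431, 2092121) ≈ 0.00068399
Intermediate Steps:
Function('L')(C, P) = -1 (Function('L')(C, P) = Add(4, Mul(-5, 1)) = Add(4, -5) = -1)
Function('G')(g) = Rational(1, 1431) (Function('G')(g) = Pow(Add(1215, 216), -1) = Pow(1431, -1) = Rational(1, 1431))
c = Rational(-1431, 2092121) (c = Pow(Add(Rational(1, 1431), -1462), -1) = Pow(Rational(-2092121, 1431), -1) = Rational(-1431, 2092121) ≈ -0.00068399)
Mul(-1, c) = Mul(-1, Rational(-1431, 2092121)) = Rational(1431, 2092121)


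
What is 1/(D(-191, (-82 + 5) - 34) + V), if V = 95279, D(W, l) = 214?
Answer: 1/95493 ≈ 1.0472e-5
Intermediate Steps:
1/(D(-191, (-82 + 5) - 34) + V) = 1/(214 + 95279) = 1/95493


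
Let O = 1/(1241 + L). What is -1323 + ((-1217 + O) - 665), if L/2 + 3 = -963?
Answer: -2214656/691 ≈ -3205.0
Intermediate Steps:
L = -1932 (L = -6 + 2*(-963) = -6 - 1926 = -1932)
O = -1/691 (O = 1/(1241 - 1932) = 1/(-691) = -1/691 ≈ -0.0014472)
-1323 + ((-1217 + O) - 665) = -1323 + ((-1217 - 1/691) - 665) = -1323 + (-840948/691 - 665) = -1323 - 1300463/691 = -2214656/691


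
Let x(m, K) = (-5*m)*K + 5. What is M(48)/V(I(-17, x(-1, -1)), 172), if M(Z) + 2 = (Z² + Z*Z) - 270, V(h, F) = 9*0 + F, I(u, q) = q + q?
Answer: 1084/43 ≈ 25.209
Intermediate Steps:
x(m, K) = 5 - 5*K*m (x(m, K) = -5*K*m + 5 = 5 - 5*K*m)
I(u, q) = 2*q
V(h, F) = F (V(h, F) = 0 + F = F)
M(Z) = -272 + 2*Z² (M(Z) = -2 + ((Z² + Z*Z) - 270) = -2 + ((Z² + Z²) - 270) = -2 + (2*Z² - 270) = -2 + (-270 + 2*Z²) = -272 + 2*Z²)
M(48)/V(I(-17, x(-1, -1)), 172) = (-272 + 2*48²)/172 = (-272 + 2*2304)*(1/172) = (-272 + 4608)*(1/172) = 4336*(1/172) = 1084/43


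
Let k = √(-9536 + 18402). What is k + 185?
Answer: 185 + √8866 ≈ 279.16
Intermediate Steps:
k = √8866 ≈ 94.159
k + 185 = √8866 + 185 = 185 + √8866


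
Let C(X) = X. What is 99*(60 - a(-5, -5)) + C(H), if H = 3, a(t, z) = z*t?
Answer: 3468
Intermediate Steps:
a(t, z) = t*z
99*(60 - a(-5, -5)) + C(H) = 99*(60 - (-5)*(-5)) + 3 = 99*(60 - 1*25) + 3 = 99*(60 - 25) + 3 = 99*35 + 3 = 3465 + 3 = 3468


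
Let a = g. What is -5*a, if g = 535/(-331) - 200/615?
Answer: 395225/40713 ≈ 9.7076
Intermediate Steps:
g = -79045/40713 (g = 535*(-1/331) - 200*1/615 = -535/331 - 40/123 = -79045/40713 ≈ -1.9415)
a = -79045/40713 ≈ -1.9415
-5*a = -5*(-79045/40713) = 395225/40713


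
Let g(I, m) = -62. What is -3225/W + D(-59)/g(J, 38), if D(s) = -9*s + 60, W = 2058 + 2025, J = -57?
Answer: -871001/84382 ≈ -10.322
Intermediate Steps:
W = 4083
D(s) = 60 - 9*s
-3225/W + D(-59)/g(J, 38) = -3225/4083 + (60 - 9*(-59))/(-62) = -3225*1/4083 + (60 + 531)*(-1/62) = -1075/1361 + 591*(-1/62) = -1075/1361 - 591/62 = -871001/84382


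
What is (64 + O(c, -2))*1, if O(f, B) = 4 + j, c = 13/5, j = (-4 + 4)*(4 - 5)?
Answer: 68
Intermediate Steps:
j = 0 (j = 0*(-1) = 0)
c = 13/5 (c = 13*(⅕) = 13/5 ≈ 2.6000)
O(f, B) = 4 (O(f, B) = 4 + 0 = 4)
(64 + O(c, -2))*1 = (64 + 4)*1 = 68*1 = 68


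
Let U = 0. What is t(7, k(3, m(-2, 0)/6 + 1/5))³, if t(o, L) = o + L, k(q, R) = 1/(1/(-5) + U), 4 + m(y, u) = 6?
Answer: 8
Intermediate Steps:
m(y, u) = 2 (m(y, u) = -4 + 6 = 2)
k(q, R) = -5 (k(q, R) = 1/(1/(-5) + 0) = 1/(-⅕ + 0) = 1/(-⅕) = -5)
t(o, L) = L + o
t(7, k(3, m(-2, 0)/6 + 1/5))³ = (-5 + 7)³ = 2³ = 8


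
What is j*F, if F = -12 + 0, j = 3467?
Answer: -41604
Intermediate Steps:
F = -12
j*F = 3467*(-12) = -41604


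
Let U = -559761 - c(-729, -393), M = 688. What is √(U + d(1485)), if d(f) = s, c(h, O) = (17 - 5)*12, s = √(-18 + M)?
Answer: √(-559905 + √670) ≈ 748.25*I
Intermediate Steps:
s = √670 (s = √(-18 + 688) = √670 ≈ 25.884)
c(h, O) = 144 (c(h, O) = 12*12 = 144)
d(f) = √670
U = -559905 (U = -559761 - 1*144 = -559761 - 144 = -559905)
√(U + d(1485)) = √(-559905 + √670)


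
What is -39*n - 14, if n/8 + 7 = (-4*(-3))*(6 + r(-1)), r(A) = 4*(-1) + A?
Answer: -1574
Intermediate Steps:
r(A) = -4 + A
n = 40 (n = -56 + 8*((-4*(-3))*(6 + (-4 - 1))) = -56 + 8*(12*(6 - 5)) = -56 + 8*(12*1) = -56 + 8*12 = -56 + 96 = 40)
-39*n - 14 = -39*40 - 14 = -1560 - 14 = -1574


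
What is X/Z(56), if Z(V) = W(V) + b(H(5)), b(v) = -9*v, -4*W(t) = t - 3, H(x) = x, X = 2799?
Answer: -11196/233 ≈ -48.052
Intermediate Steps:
W(t) = ¾ - t/4 (W(t) = -(t - 3)/4 = -(-3 + t)/4 = ¾ - t/4)
Z(V) = -177/4 - V/4 (Z(V) = (¾ - V/4) - 9*5 = (¾ - V/4) - 45 = -177/4 - V/4)
X/Z(56) = 2799/(-177/4 - ¼*56) = 2799/(-177/4 - 14) = 2799/(-233/4) = 2799*(-4/233) = -11196/233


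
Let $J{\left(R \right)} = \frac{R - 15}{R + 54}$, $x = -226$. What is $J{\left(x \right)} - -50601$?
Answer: $\frac{8703613}{172} \approx 50602.0$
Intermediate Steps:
$J{\left(R \right)} = \frac{-15 + R}{54 + R}$
$J{\left(x \right)} - -50601 = \frac{-15 - 226}{54 - 226} - -50601 = \frac{1}{-172} \left(-241\right) + 50601 = \left(- \frac{1}{172}\right) \left(-241\right) + 50601 = \frac{241}{172} + 50601 = \frac{8703613}{172}$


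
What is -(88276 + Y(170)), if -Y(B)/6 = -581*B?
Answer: -680896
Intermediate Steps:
Y(B) = 3486*B (Y(B) = -(-3486)*B = 3486*B)
-(88276 + Y(170)) = -(88276 + 3486*170) = -(88276 + 592620) = -1*680896 = -680896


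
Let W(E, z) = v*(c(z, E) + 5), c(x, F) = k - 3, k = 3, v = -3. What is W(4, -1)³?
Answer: -3375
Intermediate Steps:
c(x, F) = 0 (c(x, F) = 3 - 3 = 0)
W(E, z) = -15 (W(E, z) = -3*(0 + 5) = -3*5 = -15)
W(4, -1)³ = (-15)³ = -3375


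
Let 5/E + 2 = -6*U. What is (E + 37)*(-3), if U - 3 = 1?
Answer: -2871/26 ≈ -110.42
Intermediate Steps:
U = 4 (U = 3 + 1 = 4)
E = -5/26 (E = 5/(-2 - 6*4) = 5/(-2 - 24) = 5/(-26) = 5*(-1/26) = -5/26 ≈ -0.19231)
(E + 37)*(-3) = (-5/26 + 37)*(-3) = (957/26)*(-3) = -2871/26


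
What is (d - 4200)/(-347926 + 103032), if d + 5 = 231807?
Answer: -113801/122447 ≈ -0.92939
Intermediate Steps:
d = 231802 (d = -5 + 231807 = 231802)
(d - 4200)/(-347926 + 103032) = (231802 - 4200)/(-347926 + 103032) = 227602/(-244894) = 227602*(-1/244894) = -113801/122447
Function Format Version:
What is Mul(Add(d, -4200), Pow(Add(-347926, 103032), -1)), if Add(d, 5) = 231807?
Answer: Rational(-113801, 122447) ≈ -0.92939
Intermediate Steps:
d = 231802 (d = Add(-5, 231807) = 231802)
Mul(Add(d, -4200), Pow(Add(-347926, 103032), -1)) = Mul(Add(231802, -4200), Pow(Add(-347926, 103032), -1)) = Mul(227602, Pow(-244894, -1)) = Mul(227602, Rational(-1, 244894)) = Rational(-113801, 122447)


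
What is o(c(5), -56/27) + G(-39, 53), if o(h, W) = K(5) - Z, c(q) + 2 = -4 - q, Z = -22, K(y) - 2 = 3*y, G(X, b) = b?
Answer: 92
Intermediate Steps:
K(y) = 2 + 3*y
c(q) = -6 - q (c(q) = -2 + (-4 - q) = -6 - q)
o(h, W) = 39 (o(h, W) = (2 + 3*5) - 1*(-22) = (2 + 15) + 22 = 17 + 22 = 39)
o(c(5), -56/27) + G(-39, 53) = 39 + 53 = 92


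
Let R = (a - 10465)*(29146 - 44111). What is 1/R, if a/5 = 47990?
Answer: -1/3434243025 ≈ -2.9118e-10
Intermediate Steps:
a = 239950 (a = 5*47990 = 239950)
R = -3434243025 (R = (239950 - 10465)*(29146 - 44111) = 229485*(-14965) = -3434243025)
1/R = 1/(-3434243025) = -1/3434243025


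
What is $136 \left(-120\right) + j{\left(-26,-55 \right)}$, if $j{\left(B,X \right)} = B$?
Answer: $-16346$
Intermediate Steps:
$136 \left(-120\right) + j{\left(-26,-55 \right)} = 136 \left(-120\right) - 26 = -16320 - 26 = -16346$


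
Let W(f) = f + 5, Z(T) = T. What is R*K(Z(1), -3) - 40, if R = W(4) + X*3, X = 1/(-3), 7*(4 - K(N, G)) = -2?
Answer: -40/7 ≈ -5.7143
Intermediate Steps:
K(N, G) = 30/7 (K(N, G) = 4 - ⅐*(-2) = 4 + 2/7 = 30/7)
W(f) = 5 + f
X = -⅓ ≈ -0.33333
R = 8 (R = (5 + 4) - ⅓*3 = 9 - 1 = 8)
R*K(Z(1), -3) - 40 = 8*(30/7) - 40 = 240/7 - 40 = -40/7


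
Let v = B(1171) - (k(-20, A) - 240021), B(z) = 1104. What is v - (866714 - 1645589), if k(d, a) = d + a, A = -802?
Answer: 1020822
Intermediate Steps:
k(d, a) = a + d
v = 241947 (v = 1104 - ((-802 - 20) - 240021) = 1104 - (-822 - 240021) = 1104 - 1*(-240843) = 1104 + 240843 = 241947)
v - (866714 - 1645589) = 241947 - (866714 - 1645589) = 241947 - 1*(-778875) = 241947 + 778875 = 1020822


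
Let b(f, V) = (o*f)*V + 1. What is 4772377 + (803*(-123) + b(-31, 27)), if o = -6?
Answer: 4678631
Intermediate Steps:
b(f, V) = 1 - 6*V*f (b(f, V) = (-6*f)*V + 1 = -6*V*f + 1 = 1 - 6*V*f)
4772377 + (803*(-123) + b(-31, 27)) = 4772377 + (803*(-123) + (1 - 6*27*(-31))) = 4772377 + (-98769 + (1 + 5022)) = 4772377 + (-98769 + 5023) = 4772377 - 93746 = 4678631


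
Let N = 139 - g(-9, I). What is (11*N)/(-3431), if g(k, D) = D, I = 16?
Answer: -1353/3431 ≈ -0.39435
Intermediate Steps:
N = 123 (N = 139 - 1*16 = 139 - 16 = 123)
(11*N)/(-3431) = (11*123)/(-3431) = 1353*(-1/3431) = -1353/3431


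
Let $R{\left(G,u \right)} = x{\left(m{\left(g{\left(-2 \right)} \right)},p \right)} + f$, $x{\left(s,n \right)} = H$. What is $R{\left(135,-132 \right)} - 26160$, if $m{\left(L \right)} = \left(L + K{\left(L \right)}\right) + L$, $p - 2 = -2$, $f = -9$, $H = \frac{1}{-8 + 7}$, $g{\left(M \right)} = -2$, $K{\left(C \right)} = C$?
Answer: $-26170$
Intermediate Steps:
$H = -1$ ($H = \frac{1}{-1} = -1$)
$p = 0$ ($p = 2 - 2 = 0$)
$m{\left(L \right)} = 3 L$ ($m{\left(L \right)} = \left(L + L\right) + L = 2 L + L = 3 L$)
$x{\left(s,n \right)} = -1$
$R{\left(G,u \right)} = -10$ ($R{\left(G,u \right)} = -1 - 9 = -10$)
$R{\left(135,-132 \right)} - 26160 = -10 - 26160 = -26170$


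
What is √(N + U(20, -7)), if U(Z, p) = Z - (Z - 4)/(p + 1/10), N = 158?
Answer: √858498/69 ≈ 13.428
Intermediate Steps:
U(Z, p) = Z - (-4 + Z)/(⅒ + p) (U(Z, p) = Z - (-4 + Z)/(p + ⅒) = Z - (-4 + Z)/(⅒ + p))
√(N + U(20, -7)) = √(158 + (40 - 9*20 + 10*20*(-7))/(1 + 10*(-7))) = √(158 + (40 - 180 - 1400)/(1 - 70)) = √(158 - 1540/(-69)) = √(158 - 1/69*(-1540)) = √(158 + 1540/69) = √(12442/69) = √858498/69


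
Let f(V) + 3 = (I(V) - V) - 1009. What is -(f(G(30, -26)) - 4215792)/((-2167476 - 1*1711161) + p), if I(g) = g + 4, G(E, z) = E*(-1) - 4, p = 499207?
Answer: -421680/337943 ≈ -1.2478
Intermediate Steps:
G(E, z) = -4 - E (G(E, z) = -E - 4 = -4 - E)
I(g) = 4 + g
f(V) = -1008 (f(V) = -3 + (((4 + V) - V) - 1009) = -3 + (4 - 1009) = -3 - 1005 = -1008)
-(f(G(30, -26)) - 4215792)/((-2167476 - 1*1711161) + p) = -(-1008 - 4215792)/((-2167476 - 1*1711161) + 499207) = -(-4216800)/((-2167476 - 1711161) + 499207) = -(-4216800)/(-3878637 + 499207) = -(-4216800)/(-3379430) = -(-4216800)*(-1)/3379430 = -1*421680/337943 = -421680/337943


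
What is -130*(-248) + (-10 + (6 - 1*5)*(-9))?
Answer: 32221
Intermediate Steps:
-130*(-248) + (-10 + (6 - 1*5)*(-9)) = 32240 + (-10 + (6 - 5)*(-9)) = 32240 + (-10 + 1*(-9)) = 32240 + (-10 - 9) = 32240 - 19 = 32221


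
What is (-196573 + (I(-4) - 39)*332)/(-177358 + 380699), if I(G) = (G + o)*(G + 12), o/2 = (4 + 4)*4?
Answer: -50161/203341 ≈ -0.24668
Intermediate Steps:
o = 64 (o = 2*((4 + 4)*4) = 2*(8*4) = 2*32 = 64)
I(G) = (12 + G)*(64 + G) (I(G) = (G + 64)*(G + 12) = (64 + G)*(12 + G) = (12 + G)*(64 + G))
(-196573 + (I(-4) - 39)*332)/(-177358 + 380699) = (-196573 + ((768 + (-4)**2 + 76*(-4)) - 39)*332)/(-177358 + 380699) = (-196573 + ((768 + 16 - 304) - 39)*332)/203341 = (-196573 + (480 - 39)*332)*(1/203341) = (-196573 + 441*332)*(1/203341) = (-196573 + 146412)*(1/203341) = -50161*1/203341 = -50161/203341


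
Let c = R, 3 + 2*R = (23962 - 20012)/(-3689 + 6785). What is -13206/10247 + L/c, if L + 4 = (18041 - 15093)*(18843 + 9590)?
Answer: -2659180622948574/27349243 ≈ -9.7230e+7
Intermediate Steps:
R = -2669/3096 (R = -3/2 + ((23962 - 20012)/(-3689 + 6785))/2 = -3/2 + (3950/3096)/2 = -3/2 + (3950*(1/3096))/2 = -3/2 + (1/2)*(1975/1548) = -3/2 + 1975/3096 = -2669/3096 ≈ -0.86208)
c = -2669/3096 ≈ -0.86208
L = 83820480 (L = -4 + (18041 - 15093)*(18843 + 9590) = -4 + 2948*28433 = -4 + 83820484 = 83820480)
-13206/10247 + L/c = -13206/10247 + 83820480/(-2669/3096) = -13206*1/10247 + 83820480*(-3096/2669) = -13206/10247 - 259508206080/2669 = -2659180622948574/27349243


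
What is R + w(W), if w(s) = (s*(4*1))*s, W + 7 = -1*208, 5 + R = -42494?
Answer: 142401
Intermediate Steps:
R = -42499 (R = -5 - 42494 = -42499)
W = -215 (W = -7 - 1*208 = -7 - 208 = -215)
w(s) = 4*s² (w(s) = (s*4)*s = (4*s)*s = 4*s²)
R + w(W) = -42499 + 4*(-215)² = -42499 + 4*46225 = -42499 + 184900 = 142401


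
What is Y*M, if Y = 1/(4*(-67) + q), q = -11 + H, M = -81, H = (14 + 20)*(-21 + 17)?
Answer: 81/415 ≈ 0.19518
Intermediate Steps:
H = -136 (H = 34*(-4) = -136)
q = -147 (q = -11 - 136 = -147)
Y = -1/415 (Y = 1/(4*(-67) - 147) = 1/(-268 - 147) = 1/(-415) = -1/415 ≈ -0.0024096)
Y*M = -1/415*(-81) = 81/415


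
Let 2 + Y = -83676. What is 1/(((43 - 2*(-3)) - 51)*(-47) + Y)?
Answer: -1/83584 ≈ -1.1964e-5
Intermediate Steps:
Y = -83678 (Y = -2 - 83676 = -83678)
1/(((43 - 2*(-3)) - 51)*(-47) + Y) = 1/(((43 - 2*(-3)) - 51)*(-47) - 83678) = 1/(((43 - 1*(-6)) - 51)*(-47) - 83678) = 1/(((43 + 6) - 51)*(-47) - 83678) = 1/((49 - 51)*(-47) - 83678) = 1/(-2*(-47) - 83678) = 1/(94 - 83678) = 1/(-83584) = -1/83584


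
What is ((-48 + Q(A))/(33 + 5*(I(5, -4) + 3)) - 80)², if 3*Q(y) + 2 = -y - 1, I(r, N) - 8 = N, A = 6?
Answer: 104329/16 ≈ 6520.6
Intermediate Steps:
I(r, N) = 8 + N
Q(y) = -1 - y/3 (Q(y) = -⅔ + (-y - 1)/3 = -⅔ + (-1 - y)/3 = -⅔ + (-⅓ - y/3) = -1 - y/3)
((-48 + Q(A))/(33 + 5*(I(5, -4) + 3)) - 80)² = ((-48 + (-1 - ⅓*6))/(33 + 5*((8 - 4) + 3)) - 80)² = ((-48 + (-1 - 2))/(33 + 5*(4 + 3)) - 80)² = ((-48 - 3)/(33 + 5*7) - 80)² = (-51/(33 + 35) - 80)² = (-51/68 - 80)² = (-51*1/68 - 80)² = (-¾ - 80)² = (-323/4)² = 104329/16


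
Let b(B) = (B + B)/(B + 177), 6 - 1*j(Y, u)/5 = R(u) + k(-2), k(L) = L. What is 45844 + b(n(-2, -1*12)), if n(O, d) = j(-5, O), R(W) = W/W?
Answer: 4859499/106 ≈ 45844.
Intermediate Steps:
R(W) = 1
j(Y, u) = 35 (j(Y, u) = 30 - 5*(1 - 2) = 30 - 5*(-1) = 30 + 5 = 35)
n(O, d) = 35
b(B) = 2*B/(177 + B) (b(B) = (2*B)/(177 + B) = 2*B/(177 + B))
45844 + b(n(-2, -1*12)) = 45844 + 2*35/(177 + 35) = 45844 + 2*35/212 = 45844 + 2*35*(1/212) = 45844 + 35/106 = 4859499/106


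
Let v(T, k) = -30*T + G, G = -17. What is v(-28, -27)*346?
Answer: 284758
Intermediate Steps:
v(T, k) = -17 - 30*T (v(T, k) = -30*T - 17 = -17 - 30*T)
v(-28, -27)*346 = (-17 - 30*(-28))*346 = (-17 + 840)*346 = 823*346 = 284758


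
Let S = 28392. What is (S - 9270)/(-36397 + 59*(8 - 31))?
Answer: -9561/18877 ≈ -0.50649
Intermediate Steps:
(S - 9270)/(-36397 + 59*(8 - 31)) = (28392 - 9270)/(-36397 + 59*(8 - 31)) = 19122/(-36397 + 59*(-23)) = 19122/(-36397 - 1357) = 19122/(-37754) = 19122*(-1/37754) = -9561/18877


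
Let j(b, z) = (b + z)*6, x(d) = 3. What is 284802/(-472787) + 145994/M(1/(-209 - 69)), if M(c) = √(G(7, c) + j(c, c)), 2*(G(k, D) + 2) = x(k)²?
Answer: -40686/67541 + 145994*√189874/683 ≈ 93142.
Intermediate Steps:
G(k, D) = 5/2 (G(k, D) = -2 + (½)*3² = -2 + (½)*9 = -2 + 9/2 = 5/2)
j(b, z) = 6*b + 6*z
M(c) = √(5/2 + 12*c) (M(c) = √(5/2 + (6*c + 6*c)) = √(5/2 + 12*c))
284802/(-472787) + 145994/M(1/(-209 - 69)) = 284802/(-472787) + 145994/((√(10 + 48/(-209 - 69))/2)) = 284802*(-1/472787) + 145994/((√(10 + 48/(-278))/2)) = -40686/67541 + 145994/((√(10 + 48*(-1/278))/2)) = -40686/67541 + 145994/((√(10 - 24/139)/2)) = -40686/67541 + 145994/((√(1366/139)/2)) = -40686/67541 + 145994/(((√189874/139)/2)) = -40686/67541 + 145994/((√189874/278)) = -40686/67541 + 145994*(√189874/683) = -40686/67541 + 145994*√189874/683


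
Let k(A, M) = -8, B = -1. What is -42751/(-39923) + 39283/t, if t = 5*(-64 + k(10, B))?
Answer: -1552904849/14372280 ≈ -108.05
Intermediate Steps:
t = -360 (t = 5*(-64 - 8) = 5*(-72) = -360)
-42751/(-39923) + 39283/t = -42751/(-39923) + 39283/(-360) = -42751*(-1/39923) + 39283*(-1/360) = 42751/39923 - 39283/360 = -1552904849/14372280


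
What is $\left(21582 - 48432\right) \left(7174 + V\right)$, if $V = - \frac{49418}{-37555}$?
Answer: $- \frac{1447048465560}{7511} \approx -1.9266 \cdot 10^{8}$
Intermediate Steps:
$V = \frac{49418}{37555}$ ($V = \left(-49418\right) \left(- \frac{1}{37555}\right) = \frac{49418}{37555} \approx 1.3159$)
$\left(21582 - 48432\right) \left(7174 + V\right) = \left(21582 - 48432\right) \left(7174 + \frac{49418}{37555}\right) = \left(-26850\right) \frac{269468988}{37555} = - \frac{1447048465560}{7511}$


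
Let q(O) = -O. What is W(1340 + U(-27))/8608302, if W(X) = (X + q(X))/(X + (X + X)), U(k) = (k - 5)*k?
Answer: 0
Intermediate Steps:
U(k) = k*(-5 + k) (U(k) = (-5 + k)*k = k*(-5 + k))
W(X) = 0 (W(X) = (X - X)/(X + (X + X)) = 0/(X + 2*X) = 0/((3*X)) = 0*(1/(3*X)) = 0)
W(1340 + U(-27))/8608302 = 0/8608302 = 0*(1/8608302) = 0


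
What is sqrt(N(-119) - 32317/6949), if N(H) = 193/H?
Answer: 24*I*sqrt(7446513655)/826931 ≈ 2.5045*I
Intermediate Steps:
sqrt(N(-119) - 32317/6949) = sqrt(193/(-119) - 32317/6949) = sqrt(193*(-1/119) - 32317*1/6949) = sqrt(-193/119 - 32317/6949) = sqrt(-5186880/826931) = 24*I*sqrt(7446513655)/826931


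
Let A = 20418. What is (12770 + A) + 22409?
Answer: 55597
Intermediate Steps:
(12770 + A) + 22409 = (12770 + 20418) + 22409 = 33188 + 22409 = 55597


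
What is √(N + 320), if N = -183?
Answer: √137 ≈ 11.705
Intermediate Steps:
√(N + 320) = √(-183 + 320) = √137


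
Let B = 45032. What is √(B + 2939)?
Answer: 7*√979 ≈ 219.02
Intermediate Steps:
√(B + 2939) = √(45032 + 2939) = √47971 = 7*√979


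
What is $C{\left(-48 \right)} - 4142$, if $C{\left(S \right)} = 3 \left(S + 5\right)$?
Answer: $-4271$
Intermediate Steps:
$C{\left(S \right)} = 15 + 3 S$ ($C{\left(S \right)} = 3 \left(5 + S\right) = 15 + 3 S$)
$C{\left(-48 \right)} - 4142 = \left(15 + 3 \left(-48\right)\right) - 4142 = \left(15 - 144\right) - 4142 = -129 - 4142 = -4271$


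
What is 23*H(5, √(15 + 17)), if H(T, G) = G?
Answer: 92*√2 ≈ 130.11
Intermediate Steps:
23*H(5, √(15 + 17)) = 23*√(15 + 17) = 23*√32 = 23*(4*√2) = 92*√2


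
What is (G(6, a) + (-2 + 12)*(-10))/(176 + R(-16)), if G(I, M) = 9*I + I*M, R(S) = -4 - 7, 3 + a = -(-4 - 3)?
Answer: -2/15 ≈ -0.13333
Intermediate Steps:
a = 4 (a = -3 - (-4 - 3) = -3 - 1*(-7) = -3 + 7 = 4)
R(S) = -11
(G(6, a) + (-2 + 12)*(-10))/(176 + R(-16)) = (6*(9 + 4) + (-2 + 12)*(-10))/(176 - 11) = (6*13 + 10*(-10))/165 = (78 - 100)*(1/165) = -22*1/165 = -2/15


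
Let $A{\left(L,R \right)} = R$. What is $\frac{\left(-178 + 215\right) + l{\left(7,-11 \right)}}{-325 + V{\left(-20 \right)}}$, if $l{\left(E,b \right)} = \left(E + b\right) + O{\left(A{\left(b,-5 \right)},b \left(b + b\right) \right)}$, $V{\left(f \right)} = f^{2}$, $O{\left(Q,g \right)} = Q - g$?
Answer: $- \frac{214}{75} \approx -2.8533$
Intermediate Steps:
$l{\left(E,b \right)} = -5 + E + b - 2 b^{2}$ ($l{\left(E,b \right)} = \left(E + b\right) - \left(5 + b \left(b + b\right)\right) = \left(E + b\right) - \left(5 + b 2 b\right) = \left(E + b\right) - \left(5 + 2 b^{2}\right) = -5 + E + b - 2 b^{2}$)
$\frac{\left(-178 + 215\right) + l{\left(7,-11 \right)}}{-325 + V{\left(-20 \right)}} = \frac{\left(-178 + 215\right) - \left(9 + 242\right)}{-325 + \left(-20\right)^{2}} = \frac{37 - 251}{-325 + 400} = \frac{37 - 251}{75} = \left(37 - 251\right) \frac{1}{75} = \left(-214\right) \frac{1}{75} = - \frac{214}{75}$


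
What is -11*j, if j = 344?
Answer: -3784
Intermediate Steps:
-11*j = -11*344 = -3784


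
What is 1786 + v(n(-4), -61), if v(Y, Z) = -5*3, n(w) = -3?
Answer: 1771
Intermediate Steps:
v(Y, Z) = -15
1786 + v(n(-4), -61) = 1786 - 15 = 1771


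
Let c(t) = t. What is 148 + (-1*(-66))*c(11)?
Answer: 874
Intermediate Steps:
148 + (-1*(-66))*c(11) = 148 - 1*(-66)*11 = 148 + 66*11 = 148 + 726 = 874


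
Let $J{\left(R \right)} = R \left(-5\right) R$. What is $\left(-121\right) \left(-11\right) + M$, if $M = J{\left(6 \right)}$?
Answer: $1151$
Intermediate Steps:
$J{\left(R \right)} = - 5 R^{2}$ ($J{\left(R \right)} = - 5 R R = - 5 R^{2}$)
$M = -180$ ($M = - 5 \cdot 6^{2} = \left(-5\right) 36 = -180$)
$\left(-121\right) \left(-11\right) + M = \left(-121\right) \left(-11\right) - 180 = 1331 - 180 = 1151$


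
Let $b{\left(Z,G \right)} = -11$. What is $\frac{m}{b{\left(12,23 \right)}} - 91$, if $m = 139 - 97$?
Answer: $- \frac{1043}{11} \approx -94.818$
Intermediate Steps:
$m = 42$ ($m = 139 - 97 = 42$)
$\frac{m}{b{\left(12,23 \right)}} - 91 = \frac{42}{-11} - 91 = 42 \left(- \frac{1}{11}\right) - 91 = - \frac{42}{11} - 91 = - \frac{1043}{11}$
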